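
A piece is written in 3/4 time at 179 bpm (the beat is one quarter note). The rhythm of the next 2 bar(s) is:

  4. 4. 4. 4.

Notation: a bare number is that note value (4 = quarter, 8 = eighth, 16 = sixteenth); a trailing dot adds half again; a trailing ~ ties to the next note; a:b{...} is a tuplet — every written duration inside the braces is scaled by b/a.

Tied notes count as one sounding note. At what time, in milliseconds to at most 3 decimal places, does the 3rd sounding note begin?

note 3 onset = 3b = 1005.587ms

1. 0.0ms @ 0 + 502.793ms (3/2)
2. 502.793ms @ 3/2 + 502.793ms (3/2)
3. 1005.587ms @ 3 + 502.793ms (3/2)
4. 1508.38ms @ 9/2 + 502.793ms (3/2)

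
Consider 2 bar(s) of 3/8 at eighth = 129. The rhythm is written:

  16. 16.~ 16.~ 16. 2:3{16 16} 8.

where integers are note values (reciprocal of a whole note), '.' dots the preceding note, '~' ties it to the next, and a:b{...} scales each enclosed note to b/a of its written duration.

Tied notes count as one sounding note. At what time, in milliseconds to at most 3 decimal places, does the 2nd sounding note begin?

note 2 onset = 3/4b = 348.837ms

1. 0.0ms @ 0 + 348.837ms (3/4)
2. 348.837ms @ 3/4 + 1046.512ms (9/4)
3. 1395.349ms @ 3 + 348.837ms (3/4)
4. 1744.186ms @ 15/4 + 348.837ms (3/4)
5. 2093.023ms @ 9/2 + 697.674ms (3/2)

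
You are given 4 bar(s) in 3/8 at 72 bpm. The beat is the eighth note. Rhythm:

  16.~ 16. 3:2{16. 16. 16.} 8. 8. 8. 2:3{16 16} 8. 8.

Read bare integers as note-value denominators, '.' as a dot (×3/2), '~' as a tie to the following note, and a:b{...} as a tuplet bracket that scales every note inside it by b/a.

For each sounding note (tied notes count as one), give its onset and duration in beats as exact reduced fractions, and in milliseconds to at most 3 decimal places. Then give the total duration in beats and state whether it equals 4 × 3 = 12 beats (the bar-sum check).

1) 0.0ms=0b +1250.0ms=3/2b
2) 1250.0ms=3/2b +416.667ms=1/2b
3) 1666.667ms=2b +416.667ms=1/2b
4) 2083.333ms=5/2b +416.667ms=1/2b
5) 2500.0ms=3b +1250.0ms=3/2b
6) 3750.0ms=9/2b +1250.0ms=3/2b
7) 5000.0ms=6b +1250.0ms=3/2b
8) 6250.0ms=15/2b +625.0ms=3/4b
9) 6875.0ms=33/4b +625.0ms=3/4b
10) 7500.0ms=9b +1250.0ms=3/2b
11) 8750.0ms=21/2b +1250.0ms=3/2b
Σ=12b of 12 (72bpm 3/8) — PASS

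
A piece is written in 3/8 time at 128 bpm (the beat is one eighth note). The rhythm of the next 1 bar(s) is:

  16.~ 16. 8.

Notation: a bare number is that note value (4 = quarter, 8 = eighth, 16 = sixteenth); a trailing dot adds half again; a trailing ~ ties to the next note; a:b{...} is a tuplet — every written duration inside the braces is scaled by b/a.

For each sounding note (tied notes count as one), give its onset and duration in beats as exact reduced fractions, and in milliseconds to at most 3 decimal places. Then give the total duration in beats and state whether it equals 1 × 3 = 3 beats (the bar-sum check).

1) 0.0ms=0b +703.125ms=3/2b
2) 703.125ms=3/2b +703.125ms=3/2b
Σ=3b of 3 (128bpm 3/8) — PASS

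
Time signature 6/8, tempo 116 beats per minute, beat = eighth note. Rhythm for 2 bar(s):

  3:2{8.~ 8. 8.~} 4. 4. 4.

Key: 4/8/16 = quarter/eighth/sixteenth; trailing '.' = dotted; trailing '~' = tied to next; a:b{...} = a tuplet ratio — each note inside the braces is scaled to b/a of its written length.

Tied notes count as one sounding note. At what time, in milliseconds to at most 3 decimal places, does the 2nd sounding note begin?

note 2 onset = 2b = 1034.483ms

1. 0.0ms @ 0 + 1034.483ms (2)
2. 1034.483ms @ 2 + 2068.966ms (4)
3. 3103.448ms @ 6 + 1551.724ms (3)
4. 4655.172ms @ 9 + 1551.724ms (3)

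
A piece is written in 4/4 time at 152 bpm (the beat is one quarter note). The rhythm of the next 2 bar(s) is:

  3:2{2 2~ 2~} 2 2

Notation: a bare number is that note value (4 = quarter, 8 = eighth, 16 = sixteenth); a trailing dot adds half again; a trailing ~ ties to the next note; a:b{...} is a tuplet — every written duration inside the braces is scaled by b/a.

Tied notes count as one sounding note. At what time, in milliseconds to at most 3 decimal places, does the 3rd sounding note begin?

note 3 onset = 6b = 2368.421ms

1. 0.0ms @ 0 + 526.316ms (4/3)
2. 526.316ms @ 4/3 + 1842.105ms (14/3)
3. 2368.421ms @ 6 + 789.474ms (2)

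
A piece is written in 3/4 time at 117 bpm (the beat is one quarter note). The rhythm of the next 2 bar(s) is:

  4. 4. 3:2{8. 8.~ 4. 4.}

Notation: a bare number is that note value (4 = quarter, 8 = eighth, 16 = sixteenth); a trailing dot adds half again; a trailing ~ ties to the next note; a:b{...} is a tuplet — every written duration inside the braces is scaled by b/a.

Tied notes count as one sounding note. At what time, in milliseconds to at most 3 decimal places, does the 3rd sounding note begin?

1. 0.0ms @ 0 + 769.231ms (3/2)
2. 769.231ms @ 3/2 + 769.231ms (3/2)
3. 1538.462ms @ 3 + 256.41ms (1/2)
4. 1794.872ms @ 7/2 + 769.231ms (3/2)
5. 2564.103ms @ 5 + 512.821ms (1)

note 3 onset = 3b = 1538.462ms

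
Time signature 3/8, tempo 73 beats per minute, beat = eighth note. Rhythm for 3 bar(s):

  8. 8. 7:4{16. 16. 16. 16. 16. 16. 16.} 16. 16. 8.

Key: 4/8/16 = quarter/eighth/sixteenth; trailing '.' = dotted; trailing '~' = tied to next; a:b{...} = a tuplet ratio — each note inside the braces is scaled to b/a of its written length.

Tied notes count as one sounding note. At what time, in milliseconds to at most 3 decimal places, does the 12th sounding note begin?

note 12 onset = 15/2b = 6164.384ms

1. 0.0ms @ 0 + 1232.877ms (3/2)
2. 1232.877ms @ 3/2 + 1232.877ms (3/2)
3. 2465.753ms @ 3 + 352.25ms (3/7)
4. 2818.004ms @ 24/7 + 352.25ms (3/7)
5. 3170.254ms @ 27/7 + 352.25ms (3/7)
6. 3522.505ms @ 30/7 + 352.25ms (3/7)
7. 3874.755ms @ 33/7 + 352.25ms (3/7)
8. 4227.006ms @ 36/7 + 352.25ms (3/7)
9. 4579.256ms @ 39/7 + 352.25ms (3/7)
10. 4931.507ms @ 6 + 616.438ms (3/4)
11. 5547.945ms @ 27/4 + 616.438ms (3/4)
12. 6164.384ms @ 15/2 + 1232.877ms (3/2)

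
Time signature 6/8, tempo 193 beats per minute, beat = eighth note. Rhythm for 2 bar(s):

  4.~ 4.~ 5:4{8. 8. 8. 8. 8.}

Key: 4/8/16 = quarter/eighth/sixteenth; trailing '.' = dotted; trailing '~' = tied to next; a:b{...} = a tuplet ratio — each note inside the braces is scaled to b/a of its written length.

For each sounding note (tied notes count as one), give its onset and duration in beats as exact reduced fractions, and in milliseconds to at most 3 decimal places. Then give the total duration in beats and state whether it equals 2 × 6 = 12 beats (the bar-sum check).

1) 0.0ms=0b +2238.342ms=36/5b
2) 2238.342ms=36/5b +373.057ms=6/5b
3) 2611.399ms=42/5b +373.057ms=6/5b
4) 2984.456ms=48/5b +373.057ms=6/5b
5) 3357.513ms=54/5b +373.057ms=6/5b
Σ=12b of 12 (193bpm 6/8) — PASS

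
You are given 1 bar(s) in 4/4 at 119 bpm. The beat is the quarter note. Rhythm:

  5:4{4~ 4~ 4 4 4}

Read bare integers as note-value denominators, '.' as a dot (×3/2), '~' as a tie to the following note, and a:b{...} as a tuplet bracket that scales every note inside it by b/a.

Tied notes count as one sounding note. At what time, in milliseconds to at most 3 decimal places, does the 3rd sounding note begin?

1. 0.0ms @ 0 + 1210.084ms (12/5)
2. 1210.084ms @ 12/5 + 403.361ms (4/5)
3. 1613.445ms @ 16/5 + 403.361ms (4/5)

note 3 onset = 16/5b = 1613.445ms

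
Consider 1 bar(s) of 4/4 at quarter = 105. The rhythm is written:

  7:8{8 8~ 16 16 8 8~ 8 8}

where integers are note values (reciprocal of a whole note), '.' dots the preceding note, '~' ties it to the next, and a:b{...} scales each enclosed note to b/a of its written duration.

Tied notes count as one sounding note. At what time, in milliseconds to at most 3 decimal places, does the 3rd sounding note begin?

note 3 onset = 10/7b = 816.327ms

1. 0.0ms @ 0 + 326.531ms (4/7)
2. 326.531ms @ 4/7 + 489.796ms (6/7)
3. 816.327ms @ 10/7 + 163.265ms (2/7)
4. 979.592ms @ 12/7 + 326.531ms (4/7)
5. 1306.122ms @ 16/7 + 653.061ms (8/7)
6. 1959.184ms @ 24/7 + 326.531ms (4/7)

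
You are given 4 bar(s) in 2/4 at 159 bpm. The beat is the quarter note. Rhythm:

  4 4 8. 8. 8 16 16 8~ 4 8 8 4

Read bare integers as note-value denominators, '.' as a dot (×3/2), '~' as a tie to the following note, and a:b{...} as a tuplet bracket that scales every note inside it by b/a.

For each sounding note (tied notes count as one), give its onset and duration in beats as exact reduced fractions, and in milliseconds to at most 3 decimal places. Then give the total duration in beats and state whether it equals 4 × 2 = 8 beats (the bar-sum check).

1) 0.0ms=0b +377.358ms=1b
2) 377.358ms=1b +377.358ms=1b
3) 754.717ms=2b +283.019ms=3/4b
4) 1037.736ms=11/4b +283.019ms=3/4b
5) 1320.755ms=7/2b +188.679ms=1/2b
6) 1509.434ms=4b +94.34ms=1/4b
7) 1603.774ms=17/4b +94.34ms=1/4b
8) 1698.113ms=9/2b +566.038ms=3/2b
9) 2264.151ms=6b +188.679ms=1/2b
10) 2452.83ms=13/2b +188.679ms=1/2b
11) 2641.509ms=7b +377.358ms=1b
Σ=8b of 8 (159bpm 2/4) — PASS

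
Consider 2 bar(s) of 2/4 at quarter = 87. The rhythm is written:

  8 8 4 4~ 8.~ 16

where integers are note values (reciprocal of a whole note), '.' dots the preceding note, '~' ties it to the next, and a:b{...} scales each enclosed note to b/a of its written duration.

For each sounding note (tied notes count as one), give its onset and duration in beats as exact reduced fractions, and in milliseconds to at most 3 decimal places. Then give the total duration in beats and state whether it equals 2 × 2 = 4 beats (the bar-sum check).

1) 0.0ms=0b +344.828ms=1/2b
2) 344.828ms=1/2b +344.828ms=1/2b
3) 689.655ms=1b +689.655ms=1b
4) 1379.31ms=2b +1379.31ms=2b
Σ=4b of 4 (87bpm 2/4) — PASS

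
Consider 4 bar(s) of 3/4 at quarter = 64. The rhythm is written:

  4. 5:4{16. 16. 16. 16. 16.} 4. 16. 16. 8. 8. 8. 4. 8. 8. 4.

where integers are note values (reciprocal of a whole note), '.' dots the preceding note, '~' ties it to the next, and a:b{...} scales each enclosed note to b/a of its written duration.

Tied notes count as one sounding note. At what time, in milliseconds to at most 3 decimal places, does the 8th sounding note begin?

1. 0.0ms @ 0 + 1406.25ms (3/2)
2. 1406.25ms @ 3/2 + 281.25ms (3/10)
3. 1687.5ms @ 9/5 + 281.25ms (3/10)
4. 1968.75ms @ 21/10 + 281.25ms (3/10)
5. 2250.0ms @ 12/5 + 281.25ms (3/10)
6. 2531.25ms @ 27/10 + 281.25ms (3/10)
7. 2812.5ms @ 3 + 1406.25ms (3/2)
8. 4218.75ms @ 9/2 + 351.562ms (3/8)
9. 4570.312ms @ 39/8 + 351.562ms (3/8)
10. 4921.875ms @ 21/4 + 703.125ms (3/4)
11. 5625.0ms @ 6 + 703.125ms (3/4)
12. 6328.125ms @ 27/4 + 703.125ms (3/4)
13. 7031.25ms @ 15/2 + 1406.25ms (3/2)
14. 8437.5ms @ 9 + 703.125ms (3/4)
15. 9140.625ms @ 39/4 + 703.125ms (3/4)
16. 9843.75ms @ 21/2 + 1406.25ms (3/2)

note 8 onset = 9/2b = 4218.75ms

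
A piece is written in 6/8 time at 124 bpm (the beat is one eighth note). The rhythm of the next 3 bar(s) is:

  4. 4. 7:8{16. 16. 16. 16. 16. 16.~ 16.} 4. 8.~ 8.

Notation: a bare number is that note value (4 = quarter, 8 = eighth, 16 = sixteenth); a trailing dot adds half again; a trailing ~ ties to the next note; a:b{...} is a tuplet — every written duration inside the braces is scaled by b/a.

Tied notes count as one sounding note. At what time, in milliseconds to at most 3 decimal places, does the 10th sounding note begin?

note 10 onset = 15b = 7258.065ms

1. 0.0ms @ 0 + 1451.613ms (3)
2. 1451.613ms @ 3 + 1451.613ms (3)
3. 2903.226ms @ 6 + 414.747ms (6/7)
4. 3317.972ms @ 48/7 + 414.747ms (6/7)
5. 3732.719ms @ 54/7 + 414.747ms (6/7)
6. 4147.465ms @ 60/7 + 414.747ms (6/7)
7. 4562.212ms @ 66/7 + 414.747ms (6/7)
8. 4976.959ms @ 72/7 + 829.493ms (12/7)
9. 5806.452ms @ 12 + 1451.613ms (3)
10. 7258.065ms @ 15 + 1451.613ms (3)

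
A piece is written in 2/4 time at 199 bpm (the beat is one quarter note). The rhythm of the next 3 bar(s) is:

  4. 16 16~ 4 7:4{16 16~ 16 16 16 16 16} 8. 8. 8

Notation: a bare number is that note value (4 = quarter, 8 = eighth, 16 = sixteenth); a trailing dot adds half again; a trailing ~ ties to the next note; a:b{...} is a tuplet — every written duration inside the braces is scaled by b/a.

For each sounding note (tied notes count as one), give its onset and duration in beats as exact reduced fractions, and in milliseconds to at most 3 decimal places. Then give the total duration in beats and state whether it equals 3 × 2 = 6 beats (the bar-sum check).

1) 0.0ms=0b +452.261ms=3/2b
2) 452.261ms=3/2b +75.377ms=1/4b
3) 527.638ms=7/4b +376.884ms=5/4b
4) 904.523ms=3b +43.073ms=1/7b
5) 947.595ms=22/7b +86.145ms=2/7b
6) 1033.74ms=24/7b +43.073ms=1/7b
7) 1076.813ms=25/7b +43.073ms=1/7b
8) 1119.885ms=26/7b +43.073ms=1/7b
9) 1162.958ms=27/7b +43.073ms=1/7b
10) 1206.03ms=4b +226.131ms=3/4b
11) 1432.161ms=19/4b +226.131ms=3/4b
12) 1658.291ms=11/2b +150.754ms=1/2b
Σ=6b of 6 (199bpm 2/4) — PASS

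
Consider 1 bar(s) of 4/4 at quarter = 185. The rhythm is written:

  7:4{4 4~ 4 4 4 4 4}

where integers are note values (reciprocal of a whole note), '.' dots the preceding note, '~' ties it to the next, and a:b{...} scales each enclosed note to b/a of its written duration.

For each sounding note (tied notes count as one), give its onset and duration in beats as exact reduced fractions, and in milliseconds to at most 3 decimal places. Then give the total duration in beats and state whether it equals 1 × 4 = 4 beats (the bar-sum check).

1) 0.0ms=0b +185.328ms=4/7b
2) 185.328ms=4/7b +370.656ms=8/7b
3) 555.985ms=12/7b +185.328ms=4/7b
4) 741.313ms=16/7b +185.328ms=4/7b
5) 926.641ms=20/7b +185.328ms=4/7b
6) 1111.969ms=24/7b +185.328ms=4/7b
Σ=4b of 4 (185bpm 4/4) — PASS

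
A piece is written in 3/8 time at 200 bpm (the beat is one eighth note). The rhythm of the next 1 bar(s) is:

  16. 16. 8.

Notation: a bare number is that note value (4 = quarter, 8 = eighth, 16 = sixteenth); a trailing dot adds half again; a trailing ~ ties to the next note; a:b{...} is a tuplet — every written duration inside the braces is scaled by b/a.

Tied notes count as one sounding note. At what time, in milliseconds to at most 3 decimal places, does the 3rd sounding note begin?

1. 0.0ms @ 0 + 225.0ms (3/4)
2. 225.0ms @ 3/4 + 225.0ms (3/4)
3. 450.0ms @ 3/2 + 450.0ms (3/2)

note 3 onset = 3/2b = 450.0ms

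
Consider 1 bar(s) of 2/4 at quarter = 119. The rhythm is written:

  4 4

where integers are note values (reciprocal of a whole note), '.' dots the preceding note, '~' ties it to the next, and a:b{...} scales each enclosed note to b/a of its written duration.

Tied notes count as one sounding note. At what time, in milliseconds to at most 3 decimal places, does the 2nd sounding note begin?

1. 0.0ms @ 0 + 504.202ms (1)
2. 504.202ms @ 1 + 504.202ms (1)

note 2 onset = 1b = 504.202ms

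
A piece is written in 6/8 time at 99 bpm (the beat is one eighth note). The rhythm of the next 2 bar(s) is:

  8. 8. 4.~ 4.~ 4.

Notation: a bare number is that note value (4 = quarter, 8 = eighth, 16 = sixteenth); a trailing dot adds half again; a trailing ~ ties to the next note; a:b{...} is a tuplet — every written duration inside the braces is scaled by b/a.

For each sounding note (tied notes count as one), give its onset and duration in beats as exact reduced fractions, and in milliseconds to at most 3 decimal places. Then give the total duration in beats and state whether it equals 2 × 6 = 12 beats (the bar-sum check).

1) 0.0ms=0b +909.091ms=3/2b
2) 909.091ms=3/2b +909.091ms=3/2b
3) 1818.182ms=3b +5454.545ms=9b
Σ=12b of 12 (99bpm 6/8) — PASS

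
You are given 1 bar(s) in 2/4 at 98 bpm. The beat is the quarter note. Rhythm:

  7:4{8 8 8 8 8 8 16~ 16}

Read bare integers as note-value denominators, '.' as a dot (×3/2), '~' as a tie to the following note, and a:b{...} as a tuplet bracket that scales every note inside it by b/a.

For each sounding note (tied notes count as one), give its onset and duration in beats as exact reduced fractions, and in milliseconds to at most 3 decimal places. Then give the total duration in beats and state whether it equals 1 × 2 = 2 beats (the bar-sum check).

1) 0.0ms=0b +174.927ms=2/7b
2) 174.927ms=2/7b +174.927ms=2/7b
3) 349.854ms=4/7b +174.927ms=2/7b
4) 524.781ms=6/7b +174.927ms=2/7b
5) 699.708ms=8/7b +174.927ms=2/7b
6) 874.636ms=10/7b +174.927ms=2/7b
7) 1049.563ms=12/7b +174.927ms=2/7b
Σ=2b of 2 (98bpm 2/4) — PASS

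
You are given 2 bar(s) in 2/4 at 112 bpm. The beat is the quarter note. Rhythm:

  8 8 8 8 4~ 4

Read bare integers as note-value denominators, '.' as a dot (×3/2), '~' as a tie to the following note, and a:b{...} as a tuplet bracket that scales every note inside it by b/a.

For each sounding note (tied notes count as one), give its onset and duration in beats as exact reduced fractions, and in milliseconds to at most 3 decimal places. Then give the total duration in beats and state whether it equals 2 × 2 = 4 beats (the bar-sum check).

1) 0.0ms=0b +267.857ms=1/2b
2) 267.857ms=1/2b +267.857ms=1/2b
3) 535.714ms=1b +267.857ms=1/2b
4) 803.571ms=3/2b +267.857ms=1/2b
5) 1071.429ms=2b +1071.429ms=2b
Σ=4b of 4 (112bpm 2/4) — PASS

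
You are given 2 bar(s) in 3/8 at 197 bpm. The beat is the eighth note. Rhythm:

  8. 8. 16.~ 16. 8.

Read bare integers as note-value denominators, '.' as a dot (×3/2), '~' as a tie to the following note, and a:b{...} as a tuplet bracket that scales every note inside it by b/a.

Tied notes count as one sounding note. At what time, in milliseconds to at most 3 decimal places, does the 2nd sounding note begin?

1. 0.0ms @ 0 + 456.853ms (3/2)
2. 456.853ms @ 3/2 + 456.853ms (3/2)
3. 913.706ms @ 3 + 456.853ms (3/2)
4. 1370.558ms @ 9/2 + 456.853ms (3/2)

note 2 onset = 3/2b = 456.853ms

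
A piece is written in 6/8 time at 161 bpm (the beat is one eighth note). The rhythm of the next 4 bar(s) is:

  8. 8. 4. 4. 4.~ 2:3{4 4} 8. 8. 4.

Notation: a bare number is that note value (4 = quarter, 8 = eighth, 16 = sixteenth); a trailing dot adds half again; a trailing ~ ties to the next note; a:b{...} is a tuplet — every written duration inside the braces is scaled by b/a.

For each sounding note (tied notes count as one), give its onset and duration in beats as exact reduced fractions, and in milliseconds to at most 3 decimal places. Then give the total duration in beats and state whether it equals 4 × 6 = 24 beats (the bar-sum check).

1) 0.0ms=0b +559.006ms=3/2b
2) 559.006ms=3/2b +559.006ms=3/2b
3) 1118.012ms=3b +1118.012ms=3b
4) 2236.025ms=6b +1118.012ms=3b
5) 3354.037ms=9b +2236.025ms=6b
6) 5590.062ms=15b +1118.012ms=3b
7) 6708.075ms=18b +559.006ms=3/2b
8) 7267.081ms=39/2b +559.006ms=3/2b
9) 7826.087ms=21b +1118.012ms=3b
Σ=24b of 24 (161bpm 6/8) — PASS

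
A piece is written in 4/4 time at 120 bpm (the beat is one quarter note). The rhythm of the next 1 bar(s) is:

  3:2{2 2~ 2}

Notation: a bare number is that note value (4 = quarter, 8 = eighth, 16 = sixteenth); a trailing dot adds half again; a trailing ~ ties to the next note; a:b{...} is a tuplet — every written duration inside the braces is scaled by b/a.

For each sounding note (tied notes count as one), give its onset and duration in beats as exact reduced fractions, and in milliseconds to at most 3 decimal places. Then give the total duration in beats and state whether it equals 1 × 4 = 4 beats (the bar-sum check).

1) 0.0ms=0b +666.667ms=4/3b
2) 666.667ms=4/3b +1333.333ms=8/3b
Σ=4b of 4 (120bpm 4/4) — PASS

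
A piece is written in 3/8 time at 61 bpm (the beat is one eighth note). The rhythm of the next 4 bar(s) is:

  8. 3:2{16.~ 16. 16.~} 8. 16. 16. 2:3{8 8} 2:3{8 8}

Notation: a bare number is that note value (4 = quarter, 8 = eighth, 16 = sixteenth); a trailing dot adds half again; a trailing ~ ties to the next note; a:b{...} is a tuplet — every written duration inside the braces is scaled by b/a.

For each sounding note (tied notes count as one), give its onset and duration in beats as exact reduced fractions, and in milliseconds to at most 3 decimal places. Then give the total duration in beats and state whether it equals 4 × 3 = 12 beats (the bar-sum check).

1) 0.0ms=0b +1475.41ms=3/2b
2) 1475.41ms=3/2b +983.607ms=1b
3) 2459.016ms=5/2b +1967.213ms=2b
4) 4426.23ms=9/2b +737.705ms=3/4b
5) 5163.934ms=21/4b +737.705ms=3/4b
6) 5901.639ms=6b +1475.41ms=3/2b
7) 7377.049ms=15/2b +1475.41ms=3/2b
8) 8852.459ms=9b +1475.41ms=3/2b
9) 10327.869ms=21/2b +1475.41ms=3/2b
Σ=12b of 12 (61bpm 3/8) — PASS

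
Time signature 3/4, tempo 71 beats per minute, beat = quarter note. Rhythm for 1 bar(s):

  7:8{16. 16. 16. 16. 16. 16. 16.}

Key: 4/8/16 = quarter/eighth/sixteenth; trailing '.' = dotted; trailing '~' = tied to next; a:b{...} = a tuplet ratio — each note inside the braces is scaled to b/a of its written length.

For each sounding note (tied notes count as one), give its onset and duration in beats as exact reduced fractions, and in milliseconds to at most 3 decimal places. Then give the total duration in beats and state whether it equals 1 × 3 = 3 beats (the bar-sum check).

1) 0.0ms=0b +362.173ms=3/7b
2) 362.173ms=3/7b +362.173ms=3/7b
3) 724.346ms=6/7b +362.173ms=3/7b
4) 1086.519ms=9/7b +362.173ms=3/7b
5) 1448.692ms=12/7b +362.173ms=3/7b
6) 1810.865ms=15/7b +362.173ms=3/7b
7) 2173.038ms=18/7b +362.173ms=3/7b
Σ=3b of 3 (71bpm 3/4) — PASS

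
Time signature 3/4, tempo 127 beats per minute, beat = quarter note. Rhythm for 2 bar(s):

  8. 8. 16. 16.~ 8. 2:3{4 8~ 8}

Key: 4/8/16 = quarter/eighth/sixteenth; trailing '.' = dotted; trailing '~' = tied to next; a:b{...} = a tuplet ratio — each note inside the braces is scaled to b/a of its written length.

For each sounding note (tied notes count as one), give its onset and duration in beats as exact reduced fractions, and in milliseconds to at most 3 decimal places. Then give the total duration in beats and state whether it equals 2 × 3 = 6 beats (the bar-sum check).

1) 0.0ms=0b +354.331ms=3/4b
2) 354.331ms=3/4b +354.331ms=3/4b
3) 708.661ms=3/2b +177.165ms=3/8b
4) 885.827ms=15/8b +531.496ms=9/8b
5) 1417.323ms=3b +708.661ms=3/2b
6) 2125.984ms=9/2b +708.661ms=3/2b
Σ=6b of 6 (127bpm 3/4) — PASS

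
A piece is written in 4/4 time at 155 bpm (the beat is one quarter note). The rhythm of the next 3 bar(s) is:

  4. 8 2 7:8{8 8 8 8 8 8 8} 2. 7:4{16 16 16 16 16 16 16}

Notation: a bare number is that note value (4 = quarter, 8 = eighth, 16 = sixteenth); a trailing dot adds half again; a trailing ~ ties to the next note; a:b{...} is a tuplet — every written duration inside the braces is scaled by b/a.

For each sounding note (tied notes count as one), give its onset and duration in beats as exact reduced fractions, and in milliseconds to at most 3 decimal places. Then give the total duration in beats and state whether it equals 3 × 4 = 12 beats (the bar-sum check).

1) 0.0ms=0b +580.645ms=3/2b
2) 580.645ms=3/2b +193.548ms=1/2b
3) 774.194ms=2b +774.194ms=2b
4) 1548.387ms=4b +221.198ms=4/7b
5) 1769.585ms=32/7b +221.198ms=4/7b
6) 1990.783ms=36/7b +221.198ms=4/7b
7) 2211.982ms=40/7b +221.198ms=4/7b
8) 2433.18ms=44/7b +221.198ms=4/7b
9) 2654.378ms=48/7b +221.198ms=4/7b
10) 2875.576ms=52/7b +221.198ms=4/7b
11) 3096.774ms=8b +1161.29ms=3b
12) 4258.065ms=11b +55.3ms=1/7b
13) 4313.364ms=78/7b +55.3ms=1/7b
14) 4368.664ms=79/7b +55.3ms=1/7b
15) 4423.963ms=80/7b +55.3ms=1/7b
16) 4479.263ms=81/7b +55.3ms=1/7b
17) 4534.562ms=82/7b +55.3ms=1/7b
18) 4589.862ms=83/7b +55.3ms=1/7b
Σ=12b of 12 (155bpm 4/4) — PASS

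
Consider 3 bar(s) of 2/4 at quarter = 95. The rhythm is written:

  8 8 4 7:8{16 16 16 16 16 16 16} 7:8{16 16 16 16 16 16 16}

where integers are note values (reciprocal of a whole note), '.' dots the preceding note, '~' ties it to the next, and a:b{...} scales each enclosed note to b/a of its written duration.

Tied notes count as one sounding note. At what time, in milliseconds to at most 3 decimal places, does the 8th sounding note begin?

1. 0.0ms @ 0 + 315.789ms (1/2)
2. 315.789ms @ 1/2 + 315.789ms (1/2)
3. 631.579ms @ 1 + 631.579ms (1)
4. 1263.158ms @ 2 + 180.451ms (2/7)
5. 1443.609ms @ 16/7 + 180.451ms (2/7)
6. 1624.06ms @ 18/7 + 180.451ms (2/7)
7. 1804.511ms @ 20/7 + 180.451ms (2/7)
8. 1984.962ms @ 22/7 + 180.451ms (2/7)
9. 2165.414ms @ 24/7 + 180.451ms (2/7)
10. 2345.865ms @ 26/7 + 180.451ms (2/7)
11. 2526.316ms @ 4 + 180.451ms (2/7)
12. 2706.767ms @ 30/7 + 180.451ms (2/7)
13. 2887.218ms @ 32/7 + 180.451ms (2/7)
14. 3067.669ms @ 34/7 + 180.451ms (2/7)
15. 3248.12ms @ 36/7 + 180.451ms (2/7)
16. 3428.571ms @ 38/7 + 180.451ms (2/7)
17. 3609.023ms @ 40/7 + 180.451ms (2/7)

note 8 onset = 22/7b = 1984.962ms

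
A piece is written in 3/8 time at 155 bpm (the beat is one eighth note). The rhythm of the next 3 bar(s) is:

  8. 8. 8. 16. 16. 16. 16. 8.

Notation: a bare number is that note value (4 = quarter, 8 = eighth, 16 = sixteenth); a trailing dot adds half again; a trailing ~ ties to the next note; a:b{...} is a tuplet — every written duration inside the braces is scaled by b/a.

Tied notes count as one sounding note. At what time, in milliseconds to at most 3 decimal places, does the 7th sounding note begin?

1. 0.0ms @ 0 + 580.645ms (3/2)
2. 580.645ms @ 3/2 + 580.645ms (3/2)
3. 1161.29ms @ 3 + 580.645ms (3/2)
4. 1741.935ms @ 9/2 + 290.323ms (3/4)
5. 2032.258ms @ 21/4 + 290.323ms (3/4)
6. 2322.581ms @ 6 + 290.323ms (3/4)
7. 2612.903ms @ 27/4 + 290.323ms (3/4)
8. 2903.226ms @ 15/2 + 580.645ms (3/2)

note 7 onset = 27/4b = 2612.903ms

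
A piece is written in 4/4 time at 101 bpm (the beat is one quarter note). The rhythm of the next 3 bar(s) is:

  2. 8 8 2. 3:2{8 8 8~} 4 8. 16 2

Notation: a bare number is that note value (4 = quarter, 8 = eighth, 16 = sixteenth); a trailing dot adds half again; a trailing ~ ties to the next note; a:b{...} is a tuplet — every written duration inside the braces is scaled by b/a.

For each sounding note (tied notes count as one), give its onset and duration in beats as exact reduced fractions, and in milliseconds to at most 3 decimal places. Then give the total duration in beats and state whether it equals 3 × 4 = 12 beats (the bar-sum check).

1) 0.0ms=0b +1782.178ms=3b
2) 1782.178ms=3b +297.03ms=1/2b
3) 2079.208ms=7/2b +297.03ms=1/2b
4) 2376.238ms=4b +1782.178ms=3b
5) 4158.416ms=7b +198.02ms=1/3b
6) 4356.436ms=22/3b +198.02ms=1/3b
7) 4554.455ms=23/3b +792.079ms=4/3b
8) 5346.535ms=9b +445.545ms=3/4b
9) 5792.079ms=39/4b +148.515ms=1/4b
10) 5940.594ms=10b +1188.119ms=2b
Σ=12b of 12 (101bpm 4/4) — PASS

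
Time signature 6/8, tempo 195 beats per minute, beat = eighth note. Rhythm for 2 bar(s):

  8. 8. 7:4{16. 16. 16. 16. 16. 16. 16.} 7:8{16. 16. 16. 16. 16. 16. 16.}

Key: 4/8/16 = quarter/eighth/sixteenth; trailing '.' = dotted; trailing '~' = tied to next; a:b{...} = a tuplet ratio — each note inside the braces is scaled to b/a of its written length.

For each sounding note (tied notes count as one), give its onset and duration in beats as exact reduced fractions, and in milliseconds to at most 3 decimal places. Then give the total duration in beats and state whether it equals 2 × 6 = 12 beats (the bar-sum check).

1) 0.0ms=0b +461.538ms=3/2b
2) 461.538ms=3/2b +461.538ms=3/2b
3) 923.077ms=3b +131.868ms=3/7b
4) 1054.945ms=24/7b +131.868ms=3/7b
5) 1186.813ms=27/7b +131.868ms=3/7b
6) 1318.681ms=30/7b +131.868ms=3/7b
7) 1450.549ms=33/7b +131.868ms=3/7b
8) 1582.418ms=36/7b +131.868ms=3/7b
9) 1714.286ms=39/7b +131.868ms=3/7b
10) 1846.154ms=6b +263.736ms=6/7b
11) 2109.89ms=48/7b +263.736ms=6/7b
12) 2373.626ms=54/7b +263.736ms=6/7b
13) 2637.363ms=60/7b +263.736ms=6/7b
14) 2901.099ms=66/7b +263.736ms=6/7b
15) 3164.835ms=72/7b +263.736ms=6/7b
16) 3428.571ms=78/7b +263.736ms=6/7b
Σ=12b of 12 (195bpm 6/8) — PASS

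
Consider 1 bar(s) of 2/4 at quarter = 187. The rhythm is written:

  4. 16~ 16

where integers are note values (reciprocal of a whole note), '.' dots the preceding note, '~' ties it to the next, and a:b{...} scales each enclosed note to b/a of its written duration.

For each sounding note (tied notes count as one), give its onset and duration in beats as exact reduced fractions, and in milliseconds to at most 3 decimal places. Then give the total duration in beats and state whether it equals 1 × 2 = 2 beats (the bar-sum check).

1) 0.0ms=0b +481.283ms=3/2b
2) 481.283ms=3/2b +160.428ms=1/2b
Σ=2b of 2 (187bpm 2/4) — PASS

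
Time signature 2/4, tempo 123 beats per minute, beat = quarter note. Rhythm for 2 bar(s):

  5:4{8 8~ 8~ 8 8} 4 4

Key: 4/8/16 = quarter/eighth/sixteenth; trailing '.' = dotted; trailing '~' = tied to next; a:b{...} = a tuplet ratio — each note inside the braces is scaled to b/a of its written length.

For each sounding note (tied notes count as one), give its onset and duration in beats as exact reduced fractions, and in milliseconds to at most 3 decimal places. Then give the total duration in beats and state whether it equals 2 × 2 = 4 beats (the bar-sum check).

1) 0.0ms=0b +195.122ms=2/5b
2) 195.122ms=2/5b +585.366ms=6/5b
3) 780.488ms=8/5b +195.122ms=2/5b
4) 975.61ms=2b +487.805ms=1b
5) 1463.415ms=3b +487.805ms=1b
Σ=4b of 4 (123bpm 2/4) — PASS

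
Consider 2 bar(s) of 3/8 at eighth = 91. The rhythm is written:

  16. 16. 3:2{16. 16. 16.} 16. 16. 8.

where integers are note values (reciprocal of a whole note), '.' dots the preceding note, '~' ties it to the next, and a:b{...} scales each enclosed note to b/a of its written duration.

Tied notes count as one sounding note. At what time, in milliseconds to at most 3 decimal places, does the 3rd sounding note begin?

note 3 onset = 3/2b = 989.011ms

1. 0.0ms @ 0 + 494.505ms (3/4)
2. 494.505ms @ 3/4 + 494.505ms (3/4)
3. 989.011ms @ 3/2 + 329.67ms (1/2)
4. 1318.681ms @ 2 + 329.67ms (1/2)
5. 1648.352ms @ 5/2 + 329.67ms (1/2)
6. 1978.022ms @ 3 + 494.505ms (3/4)
7. 2472.527ms @ 15/4 + 494.505ms (3/4)
8. 2967.033ms @ 9/2 + 989.011ms (3/2)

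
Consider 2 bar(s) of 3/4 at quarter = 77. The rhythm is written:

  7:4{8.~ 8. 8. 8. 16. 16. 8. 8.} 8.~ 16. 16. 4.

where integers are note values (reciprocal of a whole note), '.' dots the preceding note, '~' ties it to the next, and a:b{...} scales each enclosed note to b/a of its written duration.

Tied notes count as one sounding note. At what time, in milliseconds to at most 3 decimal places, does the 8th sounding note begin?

note 8 onset = 3b = 2337.662ms

1. 0.0ms @ 0 + 667.904ms (6/7)
2. 667.904ms @ 6/7 + 333.952ms (3/7)
3. 1001.855ms @ 9/7 + 333.952ms (3/7)
4. 1335.807ms @ 12/7 + 166.976ms (3/14)
5. 1502.783ms @ 27/14 + 166.976ms (3/14)
6. 1669.759ms @ 15/7 + 333.952ms (3/7)
7. 2003.711ms @ 18/7 + 333.952ms (3/7)
8. 2337.662ms @ 3 + 876.623ms (9/8)
9. 3214.286ms @ 33/8 + 292.208ms (3/8)
10. 3506.494ms @ 9/2 + 1168.831ms (3/2)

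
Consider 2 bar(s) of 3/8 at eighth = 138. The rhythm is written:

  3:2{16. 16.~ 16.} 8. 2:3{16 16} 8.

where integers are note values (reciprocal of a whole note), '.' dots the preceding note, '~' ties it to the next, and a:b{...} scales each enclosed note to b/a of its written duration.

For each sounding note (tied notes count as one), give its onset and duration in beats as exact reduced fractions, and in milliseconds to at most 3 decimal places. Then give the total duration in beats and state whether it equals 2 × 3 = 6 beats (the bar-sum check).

1) 0.0ms=0b +217.391ms=1/2b
2) 217.391ms=1/2b +434.783ms=1b
3) 652.174ms=3/2b +652.174ms=3/2b
4) 1304.348ms=3b +326.087ms=3/4b
5) 1630.435ms=15/4b +326.087ms=3/4b
6) 1956.522ms=9/2b +652.174ms=3/2b
Σ=6b of 6 (138bpm 3/8) — PASS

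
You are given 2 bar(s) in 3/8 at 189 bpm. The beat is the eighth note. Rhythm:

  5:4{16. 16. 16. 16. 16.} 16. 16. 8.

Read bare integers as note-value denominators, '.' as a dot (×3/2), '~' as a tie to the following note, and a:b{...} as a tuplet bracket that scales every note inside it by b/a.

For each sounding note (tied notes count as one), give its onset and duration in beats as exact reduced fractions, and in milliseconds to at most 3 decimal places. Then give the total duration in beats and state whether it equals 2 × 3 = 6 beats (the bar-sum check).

1) 0.0ms=0b +190.476ms=3/5b
2) 190.476ms=3/5b +190.476ms=3/5b
3) 380.952ms=6/5b +190.476ms=3/5b
4) 571.429ms=9/5b +190.476ms=3/5b
5) 761.905ms=12/5b +190.476ms=3/5b
6) 952.381ms=3b +238.095ms=3/4b
7) 1190.476ms=15/4b +238.095ms=3/4b
8) 1428.571ms=9/2b +476.19ms=3/2b
Σ=6b of 6 (189bpm 3/8) — PASS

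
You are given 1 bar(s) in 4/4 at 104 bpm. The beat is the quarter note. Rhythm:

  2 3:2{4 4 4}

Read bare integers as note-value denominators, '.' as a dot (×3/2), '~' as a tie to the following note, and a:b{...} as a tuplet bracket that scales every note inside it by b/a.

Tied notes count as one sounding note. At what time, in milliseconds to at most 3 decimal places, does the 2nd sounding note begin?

1. 0.0ms @ 0 + 1153.846ms (2)
2. 1153.846ms @ 2 + 384.615ms (2/3)
3. 1538.462ms @ 8/3 + 384.615ms (2/3)
4. 1923.077ms @ 10/3 + 384.615ms (2/3)

note 2 onset = 2b = 1153.846ms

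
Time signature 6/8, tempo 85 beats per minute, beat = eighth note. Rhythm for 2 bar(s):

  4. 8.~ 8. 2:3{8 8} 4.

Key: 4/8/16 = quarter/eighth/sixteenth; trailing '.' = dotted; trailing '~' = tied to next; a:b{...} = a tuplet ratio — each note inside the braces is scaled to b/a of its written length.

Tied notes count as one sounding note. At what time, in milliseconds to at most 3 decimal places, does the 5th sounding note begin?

1. 0.0ms @ 0 + 2117.647ms (3)
2. 2117.647ms @ 3 + 2117.647ms (3)
3. 4235.294ms @ 6 + 1058.824ms (3/2)
4. 5294.118ms @ 15/2 + 1058.824ms (3/2)
5. 6352.941ms @ 9 + 2117.647ms (3)

note 5 onset = 9b = 6352.941ms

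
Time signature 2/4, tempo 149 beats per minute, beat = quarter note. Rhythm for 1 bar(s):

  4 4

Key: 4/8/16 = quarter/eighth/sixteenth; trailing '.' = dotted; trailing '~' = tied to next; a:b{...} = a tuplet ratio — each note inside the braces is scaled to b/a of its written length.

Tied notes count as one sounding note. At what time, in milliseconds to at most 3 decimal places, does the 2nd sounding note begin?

note 2 onset = 1b = 402.685ms

1. 0.0ms @ 0 + 402.685ms (1)
2. 402.685ms @ 1 + 402.685ms (1)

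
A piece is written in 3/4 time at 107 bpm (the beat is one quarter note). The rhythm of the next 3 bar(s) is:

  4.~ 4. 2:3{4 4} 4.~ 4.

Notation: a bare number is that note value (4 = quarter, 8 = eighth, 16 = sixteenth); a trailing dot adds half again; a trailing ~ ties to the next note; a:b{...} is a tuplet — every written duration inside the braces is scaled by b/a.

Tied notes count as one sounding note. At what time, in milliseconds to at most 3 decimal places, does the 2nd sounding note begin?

note 2 onset = 3b = 1682.243ms

1. 0.0ms @ 0 + 1682.243ms (3)
2. 1682.243ms @ 3 + 841.121ms (3/2)
3. 2523.364ms @ 9/2 + 841.121ms (3/2)
4. 3364.486ms @ 6 + 1682.243ms (3)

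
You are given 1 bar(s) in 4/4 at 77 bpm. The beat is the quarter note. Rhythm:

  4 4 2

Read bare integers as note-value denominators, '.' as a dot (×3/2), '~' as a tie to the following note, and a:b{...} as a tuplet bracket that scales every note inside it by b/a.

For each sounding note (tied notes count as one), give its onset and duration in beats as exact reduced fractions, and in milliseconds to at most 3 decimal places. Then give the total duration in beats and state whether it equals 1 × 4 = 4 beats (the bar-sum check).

1) 0.0ms=0b +779.221ms=1b
2) 779.221ms=1b +779.221ms=1b
3) 1558.442ms=2b +1558.442ms=2b
Σ=4b of 4 (77bpm 4/4) — PASS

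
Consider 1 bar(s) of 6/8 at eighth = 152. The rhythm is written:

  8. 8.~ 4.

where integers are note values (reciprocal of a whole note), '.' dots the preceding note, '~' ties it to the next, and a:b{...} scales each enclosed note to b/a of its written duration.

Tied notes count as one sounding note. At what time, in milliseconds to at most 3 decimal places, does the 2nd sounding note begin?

note 2 onset = 3/2b = 592.105ms

1. 0.0ms @ 0 + 592.105ms (3/2)
2. 592.105ms @ 3/2 + 1776.316ms (9/2)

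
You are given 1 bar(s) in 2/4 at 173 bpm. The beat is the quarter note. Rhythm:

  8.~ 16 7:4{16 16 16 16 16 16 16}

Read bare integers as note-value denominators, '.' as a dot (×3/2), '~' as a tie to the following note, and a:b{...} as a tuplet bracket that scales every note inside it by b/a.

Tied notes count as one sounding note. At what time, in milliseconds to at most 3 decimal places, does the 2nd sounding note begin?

note 2 onset = 1b = 346.821ms

1. 0.0ms @ 0 + 346.821ms (1)
2. 346.821ms @ 1 + 49.546ms (1/7)
3. 396.367ms @ 8/7 + 49.546ms (1/7)
4. 445.912ms @ 9/7 + 49.546ms (1/7)
5. 495.458ms @ 10/7 + 49.546ms (1/7)
6. 545.004ms @ 11/7 + 49.546ms (1/7)
7. 594.55ms @ 12/7 + 49.546ms (1/7)
8. 644.096ms @ 13/7 + 49.546ms (1/7)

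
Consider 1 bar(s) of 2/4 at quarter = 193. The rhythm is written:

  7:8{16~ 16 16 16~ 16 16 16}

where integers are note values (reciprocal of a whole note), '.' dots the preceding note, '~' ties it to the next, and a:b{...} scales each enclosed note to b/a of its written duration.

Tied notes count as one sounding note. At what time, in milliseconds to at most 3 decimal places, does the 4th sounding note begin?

1. 0.0ms @ 0 + 177.646ms (4/7)
2. 177.646ms @ 4/7 + 88.823ms (2/7)
3. 266.469ms @ 6/7 + 177.646ms (4/7)
4. 444.115ms @ 10/7 + 88.823ms (2/7)
5. 532.939ms @ 12/7 + 88.823ms (2/7)

note 4 onset = 10/7b = 444.115ms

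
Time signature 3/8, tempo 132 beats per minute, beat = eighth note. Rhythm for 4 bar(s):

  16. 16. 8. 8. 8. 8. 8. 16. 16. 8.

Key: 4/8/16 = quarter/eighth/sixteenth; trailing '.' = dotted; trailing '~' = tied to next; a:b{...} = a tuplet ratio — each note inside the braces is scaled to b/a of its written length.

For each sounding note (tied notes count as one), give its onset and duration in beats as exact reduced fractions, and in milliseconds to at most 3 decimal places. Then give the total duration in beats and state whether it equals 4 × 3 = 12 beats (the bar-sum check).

1) 0.0ms=0b +340.909ms=3/4b
2) 340.909ms=3/4b +340.909ms=3/4b
3) 681.818ms=3/2b +681.818ms=3/2b
4) 1363.636ms=3b +681.818ms=3/2b
5) 2045.455ms=9/2b +681.818ms=3/2b
6) 2727.273ms=6b +681.818ms=3/2b
7) 3409.091ms=15/2b +681.818ms=3/2b
8) 4090.909ms=9b +340.909ms=3/4b
9) 4431.818ms=39/4b +340.909ms=3/4b
10) 4772.727ms=21/2b +681.818ms=3/2b
Σ=12b of 12 (132bpm 3/8) — PASS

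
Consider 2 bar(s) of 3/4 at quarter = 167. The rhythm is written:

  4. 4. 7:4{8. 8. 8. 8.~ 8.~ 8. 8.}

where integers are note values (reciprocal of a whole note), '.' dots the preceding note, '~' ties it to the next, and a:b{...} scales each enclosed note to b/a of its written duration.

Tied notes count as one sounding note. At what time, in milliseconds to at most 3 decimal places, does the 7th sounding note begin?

1. 0.0ms @ 0 + 538.922ms (3/2)
2. 538.922ms @ 3/2 + 538.922ms (3/2)
3. 1077.844ms @ 3 + 153.978ms (3/7)
4. 1231.822ms @ 24/7 + 153.978ms (3/7)
5. 1385.8ms @ 27/7 + 153.978ms (3/7)
6. 1539.778ms @ 30/7 + 461.933ms (9/7)
7. 2001.711ms @ 39/7 + 153.978ms (3/7)

note 7 onset = 39/7b = 2001.711ms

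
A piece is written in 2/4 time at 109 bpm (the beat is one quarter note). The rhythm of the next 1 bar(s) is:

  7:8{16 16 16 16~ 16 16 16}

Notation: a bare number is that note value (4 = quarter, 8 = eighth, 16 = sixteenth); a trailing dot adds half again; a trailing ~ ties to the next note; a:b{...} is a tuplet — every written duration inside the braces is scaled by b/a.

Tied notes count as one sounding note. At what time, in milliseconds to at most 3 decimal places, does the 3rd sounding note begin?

note 3 onset = 4/7b = 314.548ms

1. 0.0ms @ 0 + 157.274ms (2/7)
2. 157.274ms @ 2/7 + 157.274ms (2/7)
3. 314.548ms @ 4/7 + 157.274ms (2/7)
4. 471.822ms @ 6/7 + 314.548ms (4/7)
5. 786.37ms @ 10/7 + 157.274ms (2/7)
6. 943.644ms @ 12/7 + 157.274ms (2/7)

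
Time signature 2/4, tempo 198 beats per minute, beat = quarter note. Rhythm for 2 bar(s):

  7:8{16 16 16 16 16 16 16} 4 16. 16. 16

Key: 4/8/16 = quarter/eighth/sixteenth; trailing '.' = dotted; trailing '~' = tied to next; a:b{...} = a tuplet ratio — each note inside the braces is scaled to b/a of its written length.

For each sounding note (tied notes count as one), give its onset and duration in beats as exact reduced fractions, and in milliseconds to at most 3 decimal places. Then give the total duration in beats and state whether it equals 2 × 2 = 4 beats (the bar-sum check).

1) 0.0ms=0b +86.58ms=2/7b
2) 86.58ms=2/7b +86.58ms=2/7b
3) 173.16ms=4/7b +86.58ms=2/7b
4) 259.74ms=6/7b +86.58ms=2/7b
5) 346.32ms=8/7b +86.58ms=2/7b
6) 432.9ms=10/7b +86.58ms=2/7b
7) 519.481ms=12/7b +86.58ms=2/7b
8) 606.061ms=2b +303.03ms=1b
9) 909.091ms=3b +113.636ms=3/8b
10) 1022.727ms=27/8b +113.636ms=3/8b
11) 1136.364ms=15/4b +75.758ms=1/4b
Σ=4b of 4 (198bpm 2/4) — PASS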